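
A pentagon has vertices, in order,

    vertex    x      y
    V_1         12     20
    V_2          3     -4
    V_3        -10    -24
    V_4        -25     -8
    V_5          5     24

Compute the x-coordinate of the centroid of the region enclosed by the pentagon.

Apply Gauss's area formula. First the cross-terms c_i = x_i·y_{i+1} − x_{i+1}·y_i:
  -108, -112, -520, -560, -188  ⇒  2A = -1488, A = -744.
Then Σ (x_i + x_{i+1})·c_i = 25368, so x̄ = 25368 / (6·(-744)) = -1057/186.

-1057/186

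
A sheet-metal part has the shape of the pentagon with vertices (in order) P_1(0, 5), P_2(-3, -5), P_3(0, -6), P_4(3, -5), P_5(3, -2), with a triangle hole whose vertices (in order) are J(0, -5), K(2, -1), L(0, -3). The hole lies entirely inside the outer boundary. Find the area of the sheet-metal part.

Outer boundary:
Σ = (15) + (18) + (18) + (9) + (15) = 75
Area = |Σ|/2 = 37.5.
Hole:
Apply the surveyor's formula: 2A = Σ (x_i·y_{i+1} − x_{i+1}·y_i), indices taken mod 3.
Σ = (10) + (-6) + (0) = 4
Area = |Σ|/2 = 2.
Net area = 37.5 − 2 = 35.5.

35.5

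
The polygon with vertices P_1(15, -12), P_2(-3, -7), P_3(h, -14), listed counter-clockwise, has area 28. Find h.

11

The doubled signed area Σ (x_i y_{i+1} − x_{i+1} y_i) is linear in h.
With h=0 it equals 111; the coefficient of h is -5 (from the two edges through P_3).
So -5·h + 111 = 2·28 = 56 ⇒ h = 11.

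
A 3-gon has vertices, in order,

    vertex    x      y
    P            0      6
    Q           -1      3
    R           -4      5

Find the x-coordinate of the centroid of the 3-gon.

Apply the surveyor's formula. First the cross-terms c_i = x_i·y_{i+1} − x_{i+1}·y_i:
  6, 7, -24  ⇒  2A = -11, A = -5.5.
Then Σ (x_i + x_{i+1})·c_i = 55, so x̄ = 55 / (6·(-5.5)) = -5/3.

-5/3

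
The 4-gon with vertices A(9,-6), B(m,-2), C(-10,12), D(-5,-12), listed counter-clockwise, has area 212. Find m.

Write out the shoelace sum; only the two edges meeting at B involve m:
2·Area = [(9·(-2) − m·(-6)) + (m·12 − (-10)·(-2))] + 318
       = 18·m + 280 = 424
⇒ m = 8.

8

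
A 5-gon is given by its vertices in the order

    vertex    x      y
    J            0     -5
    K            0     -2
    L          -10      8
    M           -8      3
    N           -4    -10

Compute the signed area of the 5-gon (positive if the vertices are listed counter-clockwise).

Apply the shoelace formula: 2A = Σ (x_i·y_{i+1} − x_{i+1}·y_i), indices taken mod 5.
Σ = (0) + (-20) + (34) + (92) + (20) = 126
Signed area = Σ/2 = 63 (positive ⇒ counter-clockwise traversal).

63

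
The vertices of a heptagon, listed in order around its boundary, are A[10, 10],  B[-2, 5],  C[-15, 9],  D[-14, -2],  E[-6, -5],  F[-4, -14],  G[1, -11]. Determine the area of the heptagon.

Apply the shoelace formula: 2A = Σ (x_i·y_{i+1} − x_{i+1}·y_i), indices taken mod 7.
A→B: (10)(5) − (-2)(10) = 70
B→C: (-2)(9) − (-15)(5) = 57
C→D: (-15)(-2) − (-14)(9) = 156
D→E: (-14)(-5) − (-6)(-2) = 58
E→F: (-6)(-14) − (-4)(-5) = 64
F→G: (-4)(-11) − (1)(-14) = 58
G→A: (1)(10) − (10)(-11) = 120
Σ = 583
Area = |Σ|/2 = 291.5.

291.5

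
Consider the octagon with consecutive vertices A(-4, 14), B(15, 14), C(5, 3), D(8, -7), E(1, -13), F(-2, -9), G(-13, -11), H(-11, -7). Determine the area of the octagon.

394.5

Apply Gauss's area formula: 2A = Σ (x_i·y_{i+1} − x_{i+1}·y_i), indices taken mod 8.
Σ = (-266) + (-25) + (-59) + (-97) + (-35) + (-95) + (-30) + (-182) = -789
Area = |Σ|/2 = 394.5.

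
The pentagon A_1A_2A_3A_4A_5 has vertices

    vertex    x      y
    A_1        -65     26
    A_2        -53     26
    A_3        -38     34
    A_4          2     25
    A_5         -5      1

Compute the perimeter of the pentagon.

|A_1A_2| = √((12)² + (0)²) = √144 = 12
|A_2A_3| = √((15)² + (8)²) = √289 = 17
|A_3A_4| = √((40)² + (-9)²) = √1681 = 41
|A_4A_5| = √((-7)² + (-24)²) = √625 = 25
|A_5A_1| = √((-60)² + (25)²) = √4225 = 65
Perimeter = 12 + 17 + 41 + 25 + 65 = 160.

160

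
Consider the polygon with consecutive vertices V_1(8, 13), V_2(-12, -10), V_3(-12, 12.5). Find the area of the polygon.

225

Σ = (76) + (-270) + (-256) = -450
Area = |Σ|/2 = 225.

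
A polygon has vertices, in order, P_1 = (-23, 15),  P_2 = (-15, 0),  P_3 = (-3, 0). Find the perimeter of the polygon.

54

|P_1P_2| = √((8)² + (-15)²) = √289 = 17
|P_2P_3| = √((12)² + (0)²) = √144 = 12
|P_3P_1| = √((-20)² + (15)²) = √625 = 25
Perimeter = 17 + 12 + 25 = 54.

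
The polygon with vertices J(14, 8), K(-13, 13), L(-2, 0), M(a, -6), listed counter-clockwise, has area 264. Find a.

15

Write out the shoelace sum; only the two edges meeting at M involve a:
2·Area = [((-2)·(-6) − a·0) + (a·8 − 14·(-6))] + 312
       = 8·a + 408 = 528
⇒ a = 15.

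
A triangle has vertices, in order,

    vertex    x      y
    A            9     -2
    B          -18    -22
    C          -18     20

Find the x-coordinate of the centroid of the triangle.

-9

Apply Gauss's area formula. First the cross-terms c_i = x_i·y_{i+1} − x_{i+1}·y_i:
  -234, -756, -144  ⇒  2A = -1134, A = -567.
Then Σ (x_i + x_{i+1})·c_i = 30618, so x̄ = 30618 / (6·(-567)) = -9.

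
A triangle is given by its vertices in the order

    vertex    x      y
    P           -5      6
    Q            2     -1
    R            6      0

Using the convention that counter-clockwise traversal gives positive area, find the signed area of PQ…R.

Apply the shoelace (surveyor's) formula: 2A = Σ (x_i·y_{i+1} − x_{i+1}·y_i), indices taken mod 3.
Cross-terms: -7, 6, 36  ⇒  Σ = 35
Signed area = Σ/2 = 17.5 (positive ⇒ counter-clockwise traversal).

17.5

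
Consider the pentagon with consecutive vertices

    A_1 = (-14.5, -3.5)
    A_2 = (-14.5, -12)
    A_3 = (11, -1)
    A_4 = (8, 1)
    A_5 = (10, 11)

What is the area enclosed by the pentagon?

Apply the shoelace formula: 2A = Σ (x_i·y_{i+1} − x_{i+1}·y_i), indices taken mod 5.
Cross-terms: 123.25, 146.5, 19, 78, 124.5  ⇒  Σ = 491.25
Area = |Σ|/2 = 245.625.

245.625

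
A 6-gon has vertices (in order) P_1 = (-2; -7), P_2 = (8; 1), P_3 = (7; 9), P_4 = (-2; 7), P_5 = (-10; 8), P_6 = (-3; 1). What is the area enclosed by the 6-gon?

P_1→P_2: (-2)(1) − (8)(-7) = 54
P_2→P_3: (8)(9) − (7)(1) = 65
P_3→P_4: (7)(7) − (-2)(9) = 67
P_4→P_5: (-2)(8) − (-10)(7) = 54
P_5→P_6: (-10)(1) − (-3)(8) = 14
P_6→P_1: (-3)(-7) − (-2)(1) = 23
Σ = 277
Area = |Σ|/2 = 138.5.

138.5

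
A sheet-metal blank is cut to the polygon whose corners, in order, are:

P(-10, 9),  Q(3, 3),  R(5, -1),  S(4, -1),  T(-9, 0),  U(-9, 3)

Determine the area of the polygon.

81.5

Σ = (-57) + (-18) + (-1) + (-9) + (-27) + (-51) = -163
Area = |Σ|/2 = 81.5.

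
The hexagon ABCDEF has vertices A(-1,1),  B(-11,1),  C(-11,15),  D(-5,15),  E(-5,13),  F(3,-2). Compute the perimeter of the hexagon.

|AB| = √((-10)² + (0)²) = √100 = 10
|BC| = √((0)² + (14)²) = √196 = 14
|CD| = √((6)² + (0)²) = √36 = 6
|DE| = √((0)² + (-2)²) = √4 = 2
|EF| = √((8)² + (-15)²) = √289 = 17
|FA| = √((-4)² + (3)²) = √25 = 5
Perimeter = 10 + 14 + 6 + 2 + 17 + 5 = 54.

54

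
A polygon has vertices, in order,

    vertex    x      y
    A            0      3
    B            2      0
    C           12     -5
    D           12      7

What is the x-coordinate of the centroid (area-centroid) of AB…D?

Apply Gauss's area formula. First the cross-terms c_i = x_i·y_{i+1} − x_{i+1}·y_i:
  -6, -10, 144, 36  ⇒  2A = 164, A = 82.
Then Σ (x_i + x_{i+1})·c_i = 3736, so x̄ = 3736 / (6·82) = 934/123.

934/123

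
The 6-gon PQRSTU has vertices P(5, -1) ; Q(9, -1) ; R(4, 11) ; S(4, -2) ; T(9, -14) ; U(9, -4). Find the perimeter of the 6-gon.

|PQ| = √((4)² + (0)²) = √16 = 4
|QR| = √((-5)² + (12)²) = √169 = 13
|RS| = √((0)² + (-13)²) = √169 = 13
|ST| = √((5)² + (-12)²) = √169 = 13
|TU| = √((0)² + (10)²) = √100 = 10
|UP| = √((-4)² + (3)²) = √25 = 5
Perimeter = 4 + 13 + 13 + 13 + 10 + 5 = 58.

58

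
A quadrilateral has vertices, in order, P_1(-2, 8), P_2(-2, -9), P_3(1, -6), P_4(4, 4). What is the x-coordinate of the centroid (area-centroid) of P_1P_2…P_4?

7/41

Apply the shoelace formula. First the cross-terms c_i = x_i·y_{i+1} − x_{i+1}·y_i:
  34, 21, 28, 40  ⇒  2A = 123, A = 61.5.
Then Σ (x_i + x_{i+1})·c_i = 63, so x̄ = 63 / (6·61.5) = 7/41.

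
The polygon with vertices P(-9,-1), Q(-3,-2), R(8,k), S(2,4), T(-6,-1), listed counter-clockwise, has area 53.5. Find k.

-5

Write out the shoelace sum; only the two edges meeting at R involve k:
2·Area = [((-3)·k − 8·(-2)) + (8·4 − 2·k)] + 34
       = -5·k + 82 = 107
⇒ k = -5.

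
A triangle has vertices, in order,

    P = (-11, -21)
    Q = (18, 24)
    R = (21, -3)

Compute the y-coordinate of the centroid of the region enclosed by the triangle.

Apply Gauss's area formula. First the cross-terms c_i = x_i·y_{i+1} − x_{i+1}·y_i:
  114, -558, -474  ⇒  2A = -918, A = -459.
Then Σ (y_i + y_{i+1})·c_i = 0, so ȳ = 0 / (6·(-459)) = 0.

0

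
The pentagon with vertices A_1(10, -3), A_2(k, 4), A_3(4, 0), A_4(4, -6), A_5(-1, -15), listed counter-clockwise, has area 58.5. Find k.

10

The doubled signed area Σ (x_i y_{i+1} − x_{i+1} y_i) is linear in k.
With k=0 it equals 87; the coefficient of k is 3 (from the two edges through A_2).
So 3·k + 87 = 2·58.5 = 117 ⇒ k = 10.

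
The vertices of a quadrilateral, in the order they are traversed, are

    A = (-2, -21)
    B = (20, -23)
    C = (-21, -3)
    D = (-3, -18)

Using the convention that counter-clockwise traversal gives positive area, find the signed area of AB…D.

Σ = (466) + (-543) + (369) + (27) = 319
Signed area = Σ/2 = 159.5 (positive ⇒ counter-clockwise traversal).

159.5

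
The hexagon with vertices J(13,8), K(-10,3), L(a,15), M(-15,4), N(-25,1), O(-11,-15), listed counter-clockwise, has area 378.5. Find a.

Write out the shoelace sum; only the two edges meeting at L involve a:
2·Area = [((-10)·15 − a·3) + (a·4 − (-15)·15)] + 697
       = 1·a + 772 = 757
⇒ a = -15.

-15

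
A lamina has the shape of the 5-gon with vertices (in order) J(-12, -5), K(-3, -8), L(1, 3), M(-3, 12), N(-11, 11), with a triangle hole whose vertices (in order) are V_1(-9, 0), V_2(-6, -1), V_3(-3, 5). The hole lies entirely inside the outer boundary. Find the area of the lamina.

183

Outer boundary:
Apply Gauss's area formula: 2A = Σ (x_i·y_{i+1} − x_{i+1}·y_i), indices taken mod 5.
Σ = (81) + (-1) + (21) + (99) + (187) = 387
Area = |Σ|/2 = 193.5.
Hole:
Σ = (9) + (-33) + (45) = 21
Area = |Σ|/2 = 10.5.
Net area = 193.5 − 10.5 = 183.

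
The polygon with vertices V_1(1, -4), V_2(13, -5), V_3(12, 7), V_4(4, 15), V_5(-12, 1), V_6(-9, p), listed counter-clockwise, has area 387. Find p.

The doubled signed area Σ (x_i y_{i+1} − x_{i+1} y_i) is linear in p.
With p=0 it equals 579; the coefficient of p is -13 (from the two edges through V_6).
So -13·p + 579 = 2·387 = 774 ⇒ p = -15.

-15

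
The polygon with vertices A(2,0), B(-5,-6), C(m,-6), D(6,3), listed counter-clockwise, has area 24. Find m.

0

Write out the shoelace sum; only the two edges meeting at C involve m:
2·Area = [((-5)·(-6) − m·(-6)) + (m·3 − 6·(-6))] + -18
       = 9·m + 48 = 48
⇒ m = 0.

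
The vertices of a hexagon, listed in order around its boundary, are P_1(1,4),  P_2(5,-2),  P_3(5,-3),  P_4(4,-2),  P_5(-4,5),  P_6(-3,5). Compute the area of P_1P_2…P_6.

Apply the shoelace formula: 2A = Σ (x_i·y_{i+1} − x_{i+1}·y_i), indices taken mod 6.
Cross-terms: -22, -5, 2, 12, -5, -17  ⇒  Σ = -35
Area = |Σ|/2 = 17.5.

17.5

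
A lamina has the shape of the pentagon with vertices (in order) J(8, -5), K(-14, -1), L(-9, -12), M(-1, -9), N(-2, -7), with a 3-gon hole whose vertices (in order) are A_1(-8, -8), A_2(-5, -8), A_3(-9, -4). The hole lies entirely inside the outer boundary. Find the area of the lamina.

Outer boundary:
Σ = (-78) + (159) + (69) + (-11) + (66) = 205
Area = |Σ|/2 = 102.5.
Hole:
Apply the surveyor's formula: 2A = Σ (x_i·y_{i+1} − x_{i+1}·y_i), indices taken mod 3.
Cross-terms: 24, -52, 40  ⇒  Σ = 12
Area = |Σ|/2 = 6.
Net area = 102.5 − 6 = 96.5.

96.5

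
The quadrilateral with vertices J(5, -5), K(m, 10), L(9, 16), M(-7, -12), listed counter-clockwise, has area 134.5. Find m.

The doubled signed area Σ (x_i y_{i+1} − x_{i+1} y_i) is linear in m.
With m=0 it equals 59; the coefficient of m is 21 (from the two edges through K).
So 21·m + 59 = 2·134.5 = 269 ⇒ m = 10.

10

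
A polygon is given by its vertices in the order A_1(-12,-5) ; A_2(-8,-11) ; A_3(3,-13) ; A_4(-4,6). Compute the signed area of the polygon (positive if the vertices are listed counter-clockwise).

Apply the shoelace formula: 2A = Σ (x_i·y_{i+1} − x_{i+1}·y_i), indices taken mod 4.
Cross-terms: 92, 137, -34, 92  ⇒  Σ = 287
Signed area = Σ/2 = 143.5 (positive ⇒ counter-clockwise traversal).

143.5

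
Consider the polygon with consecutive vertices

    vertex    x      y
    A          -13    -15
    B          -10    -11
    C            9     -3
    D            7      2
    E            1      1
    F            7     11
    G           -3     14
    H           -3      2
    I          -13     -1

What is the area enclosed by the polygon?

Apply the shoelace (surveyor's) formula: 2A = Σ (x_i·y_{i+1} − x_{i+1}·y_i), indices taken mod 9.
Σ = (-7) + (129) + (39) + (5) + (4) + (131) + (36) + (29) + (182) = 548
Area = |Σ|/2 = 274.

274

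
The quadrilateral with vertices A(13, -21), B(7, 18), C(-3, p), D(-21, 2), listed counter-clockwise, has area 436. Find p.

1

Write out the shoelace sum; only the two edges meeting at C involve p:
2·Area = [(7·p − (-3)·18) + ((-3)·2 − (-21)·p)] + 796
       = 28·p + 844 = 872
⇒ p = 1.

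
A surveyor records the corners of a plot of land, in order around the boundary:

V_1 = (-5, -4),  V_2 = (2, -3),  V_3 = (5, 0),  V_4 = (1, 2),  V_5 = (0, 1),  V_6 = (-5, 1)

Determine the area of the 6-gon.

Σ = (23) + (15) + (10) + (1) + (5) + (25) = 79
Area = |Σ|/2 = 39.5.

39.5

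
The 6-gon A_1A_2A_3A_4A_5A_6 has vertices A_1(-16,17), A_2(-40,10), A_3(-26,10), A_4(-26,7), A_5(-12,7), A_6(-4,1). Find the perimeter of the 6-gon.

|A_1A_2| = √((-24)² + (-7)²) = √625 = 25
|A_2A_3| = √((14)² + (0)²) = √196 = 14
|A_3A_4| = √((0)² + (-3)²) = √9 = 3
|A_4A_5| = √((14)² + (0)²) = √196 = 14
|A_5A_6| = √((8)² + (-6)²) = √100 = 10
|A_6A_1| = √((-12)² + (16)²) = √400 = 20
Perimeter = 25 + 14 + 3 + 14 + 10 + 20 = 86.

86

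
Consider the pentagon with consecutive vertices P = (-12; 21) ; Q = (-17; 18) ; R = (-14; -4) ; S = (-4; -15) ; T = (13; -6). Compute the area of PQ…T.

Apply Gauss's area formula: 2A = Σ (x_i·y_{i+1} − x_{i+1}·y_i), indices taken mod 5.
Σ = (141) + (320) + (194) + (219) + (201) = 1075
Area = |Σ|/2 = 537.5.

537.5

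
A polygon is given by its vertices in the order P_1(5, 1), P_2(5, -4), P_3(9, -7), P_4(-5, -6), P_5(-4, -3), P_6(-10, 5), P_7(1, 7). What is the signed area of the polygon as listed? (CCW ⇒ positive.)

-140.5

P_1→P_2: (5)(-4) − (5)(1) = -25
P_2→P_3: (5)(-7) − (9)(-4) = 1
P_3→P_4: (9)(-6) − (-5)(-7) = -89
P_4→P_5: (-5)(-3) − (-4)(-6) = -9
P_5→P_6: (-4)(5) − (-10)(-3) = -50
P_6→P_7: (-10)(7) − (1)(5) = -75
P_7→P_1: (1)(1) − (5)(7) = -34
Σ = -281
Signed area = Σ/2 = -140.5 (negative ⇒ clockwise traversal).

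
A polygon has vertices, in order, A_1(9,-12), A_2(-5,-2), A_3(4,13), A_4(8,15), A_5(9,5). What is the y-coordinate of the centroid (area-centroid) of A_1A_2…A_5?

76/61

Apply the surveyor's formula. First the cross-terms c_i = x_i·y_{i+1} − x_{i+1}·y_i:
  -78, -57, -44, -95, -153  ⇒  2A = -427, A = -213.5.
Then Σ (y_i + y_{i+1})·c_i = -1596, so ȳ = -1596 / (6·(-213.5)) = 76/61.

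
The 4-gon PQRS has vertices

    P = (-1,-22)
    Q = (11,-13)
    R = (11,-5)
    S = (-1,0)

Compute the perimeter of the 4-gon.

58

|PQ| = √((12)² + (9)²) = √225 = 15
|QR| = √((0)² + (8)²) = √64 = 8
|RS| = √((-12)² + (5)²) = √169 = 13
|SP| = √((0)² + (-22)²) = √484 = 22
Perimeter = 15 + 8 + 13 + 22 = 58.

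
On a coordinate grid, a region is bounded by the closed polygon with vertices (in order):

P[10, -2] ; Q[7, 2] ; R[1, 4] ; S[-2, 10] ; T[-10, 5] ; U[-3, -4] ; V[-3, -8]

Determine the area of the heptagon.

160.5

Apply the shoelace formula: 2A = Σ (x_i·y_{i+1} − x_{i+1}·y_i), indices taken mod 7.
Σ = (34) + (26) + (18) + (90) + (55) + (12) + (86) = 321
Area = |Σ|/2 = 160.5.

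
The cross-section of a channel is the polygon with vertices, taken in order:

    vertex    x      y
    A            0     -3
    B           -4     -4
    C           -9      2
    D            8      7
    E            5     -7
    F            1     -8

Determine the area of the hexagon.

131

Σ = (-12) + (-44) + (-79) + (-91) + (-33) + (-3) = -262
Area = |Σ|/2 = 131.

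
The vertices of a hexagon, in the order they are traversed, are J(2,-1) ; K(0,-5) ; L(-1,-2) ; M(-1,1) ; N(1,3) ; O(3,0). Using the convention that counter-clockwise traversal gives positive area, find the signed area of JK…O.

-17

Apply the shoelace (surveyor's) formula: 2A = Σ (x_i·y_{i+1} − x_{i+1}·y_i), indices taken mod 6.
J→K: (2)(-5) − (0)(-1) = -10
K→L: (0)(-2) − (-1)(-5) = -5
L→M: (-1)(1) − (-1)(-2) = -3
M→N: (-1)(3) − (1)(1) = -4
N→O: (1)(0) − (3)(3) = -9
O→J: (3)(-1) − (2)(0) = -3
Σ = -34
Signed area = Σ/2 = -17 (negative ⇒ clockwise traversal).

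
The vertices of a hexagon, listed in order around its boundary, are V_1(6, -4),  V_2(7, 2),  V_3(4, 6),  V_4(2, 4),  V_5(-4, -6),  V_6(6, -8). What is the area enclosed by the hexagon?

87

Cross-terms: 40, 34, 4, 4, 68, 24  ⇒  Σ = 174
Area = |Σ|/2 = 87.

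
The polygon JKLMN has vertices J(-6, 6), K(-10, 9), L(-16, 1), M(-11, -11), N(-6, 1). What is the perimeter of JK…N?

46

|JK| = √((-4)² + (3)²) = √25 = 5
|KL| = √((-6)² + (-8)²) = √100 = 10
|LM| = √((5)² + (-12)²) = √169 = 13
|MN| = √((5)² + (12)²) = √169 = 13
|NJ| = √((0)² + (5)²) = √25 = 5
Perimeter = 5 + 10 + 13 + 13 + 5 = 46.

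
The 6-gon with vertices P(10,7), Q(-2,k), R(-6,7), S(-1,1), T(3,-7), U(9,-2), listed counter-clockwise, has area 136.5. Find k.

Write out the shoelace sum; only the two edges meeting at Q involve k:
2·Area = [(10·k − (-2)·7) + ((-2)·7 − (-6)·k)] + 145
       = 16·k + 145 = 273
⇒ k = 8.

8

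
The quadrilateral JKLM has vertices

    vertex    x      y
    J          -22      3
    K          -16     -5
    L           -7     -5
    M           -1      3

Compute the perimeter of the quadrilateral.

50

|JK| = √((6)² + (-8)²) = √100 = 10
|KL| = √((9)² + (0)²) = √81 = 9
|LM| = √((6)² + (8)²) = √100 = 10
|MJ| = √((-21)² + (0)²) = √441 = 21
Perimeter = 10 + 9 + 10 + 21 = 50.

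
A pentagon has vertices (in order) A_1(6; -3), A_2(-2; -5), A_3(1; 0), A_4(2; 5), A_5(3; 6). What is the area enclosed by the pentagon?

Σ = (-36) + (5) + (5) + (-3) + (-45) = -74
Area = |Σ|/2 = 37.

37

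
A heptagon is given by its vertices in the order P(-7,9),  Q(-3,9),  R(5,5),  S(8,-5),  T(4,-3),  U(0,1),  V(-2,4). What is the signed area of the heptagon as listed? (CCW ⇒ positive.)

-74.5

Apply Gauss's area formula: 2A = Σ (x_i·y_{i+1} − x_{i+1}·y_i), indices taken mod 7.
Σ = (-36) + (-60) + (-65) + (-4) + (4) + (2) + (10) = -149
Signed area = Σ/2 = -74.5 (negative ⇒ clockwise traversal).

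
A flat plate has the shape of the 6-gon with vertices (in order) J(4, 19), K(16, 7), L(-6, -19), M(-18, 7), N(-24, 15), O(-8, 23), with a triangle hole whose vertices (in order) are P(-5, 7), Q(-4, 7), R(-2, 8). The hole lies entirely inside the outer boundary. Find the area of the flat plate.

Outer boundary:
Apply the shoelace (surveyor's) formula: 2A = Σ (x_i·y_{i+1} − x_{i+1}·y_i), indices taken mod 6.
Σ = (-276) + (-262) + (-384) + (-102) + (-432) + (-244) = -1700
Area = |Σ|/2 = 850.
Hole:
P→Q: (-5)(7) − (-4)(7) = -7
Q→R: (-4)(8) − (-2)(7) = -18
R→P: (-2)(7) − (-5)(8) = 26
Σ = 1
Area = |Σ|/2 = 0.5.
Net area = 850 − 0.5 = 849.5.

849.5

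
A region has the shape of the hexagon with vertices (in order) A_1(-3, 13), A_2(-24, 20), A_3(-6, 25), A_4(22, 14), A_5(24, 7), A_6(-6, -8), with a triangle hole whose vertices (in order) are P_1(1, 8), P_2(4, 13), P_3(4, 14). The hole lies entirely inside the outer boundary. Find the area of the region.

Outer boundary:
Apply the shoelace (surveyor's) formula: 2A = Σ (x_i·y_{i+1} − x_{i+1}·y_i), indices taken mod 6.
Σ = (252) + (-480) + (-634) + (-182) + (-150) + (-102) = -1296
Area = |Σ|/2 = 648.
Hole:
Σ = (-19) + (4) + (18) = 3
Area = |Σ|/2 = 1.5.
Net area = 648 − 1.5 = 646.5.

646.5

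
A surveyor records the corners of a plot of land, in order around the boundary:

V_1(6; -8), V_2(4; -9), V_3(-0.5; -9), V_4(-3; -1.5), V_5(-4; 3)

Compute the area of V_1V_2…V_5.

Σ = (-22) + (-40.5) + (-26.25) + (-15) + (14) = -89.75
Area = |Σ|/2 = 44.875.

44.875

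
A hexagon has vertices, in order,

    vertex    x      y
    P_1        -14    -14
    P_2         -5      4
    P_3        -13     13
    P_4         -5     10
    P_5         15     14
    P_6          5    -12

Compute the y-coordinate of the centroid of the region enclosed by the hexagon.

1/57

Apply the surveyor's formula. First the cross-terms c_i = x_i·y_{i+1} − x_{i+1}·y_i:
  -126, -13, -65, -220, -250, -238  ⇒  2A = -912, A = -456.
Then Σ (y_i + y_{i+1})·c_i = -48, so ȳ = -48 / (6·(-456)) = 1/57.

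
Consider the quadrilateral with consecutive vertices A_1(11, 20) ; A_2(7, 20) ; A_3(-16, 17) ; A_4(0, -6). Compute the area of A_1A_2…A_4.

Apply the surveyor's formula: 2A = Σ (x_i·y_{i+1} − x_{i+1}·y_i), indices taken mod 4.
Σ = (80) + (439) + (96) + (66) = 681
Area = |Σ|/2 = 340.5.

340.5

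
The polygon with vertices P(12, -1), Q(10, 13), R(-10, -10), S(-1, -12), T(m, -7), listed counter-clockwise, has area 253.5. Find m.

10

Write out the shoelace sum; only the two edges meeting at T involve m:
2·Area = [((-1)·(-7) − m·(-12)) + (m·(-1) − 12·(-7))] + 306
       = 11·m + 397 = 507
⇒ m = 10.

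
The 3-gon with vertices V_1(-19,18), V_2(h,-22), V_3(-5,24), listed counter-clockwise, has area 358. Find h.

7

The doubled signed area Σ (x_i y_{i+1} − x_{i+1} y_i) is linear in h.
With h=0 it equals 674; the coefficient of h is 6 (from the two edges through V_2).
So 6·h + 674 = 2·358 = 716 ⇒ h = 7.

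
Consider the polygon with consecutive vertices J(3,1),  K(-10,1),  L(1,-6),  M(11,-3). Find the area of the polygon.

Apply the surveyor's formula: 2A = Σ (x_i·y_{i+1} − x_{i+1}·y_i), indices taken mod 4.
Cross-terms: 13, 59, 63, 20  ⇒  Σ = 155
Area = |Σ|/2 = 77.5.

77.5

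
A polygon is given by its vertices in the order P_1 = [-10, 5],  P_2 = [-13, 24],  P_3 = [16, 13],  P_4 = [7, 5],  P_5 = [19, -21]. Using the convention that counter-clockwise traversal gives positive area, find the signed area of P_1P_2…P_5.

-548

Apply the surveyor's formula: 2A = Σ (x_i·y_{i+1} − x_{i+1}·y_i), indices taken mod 5.
Σ = (-175) + (-553) + (-11) + (-242) + (-115) = -1096
Signed area = Σ/2 = -548 (negative ⇒ clockwise traversal).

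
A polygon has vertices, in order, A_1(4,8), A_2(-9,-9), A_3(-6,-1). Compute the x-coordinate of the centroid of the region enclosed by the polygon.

Apply the shoelace formula. First the cross-terms c_i = x_i·y_{i+1} − x_{i+1}·y_i:
  36, -45, -44  ⇒  2A = -53, A = -26.5.
Then Σ (x_i + x_{i+1})·c_i = 583, so x̄ = 583 / (6·(-26.5)) = -11/3.

-11/3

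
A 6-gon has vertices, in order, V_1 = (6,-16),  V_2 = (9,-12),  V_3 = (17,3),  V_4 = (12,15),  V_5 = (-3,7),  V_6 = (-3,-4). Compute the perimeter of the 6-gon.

|V_1V_2| = √((3)² + (4)²) = √25 = 5
|V_2V_3| = √((8)² + (15)²) = √289 = 17
|V_3V_4| = √((-5)² + (12)²) = √169 = 13
|V_4V_5| = √((-15)² + (-8)²) = √289 = 17
|V_5V_6| = √((0)² + (-11)²) = √121 = 11
|V_6V_1| = √((9)² + (-12)²) = √225 = 15
Perimeter = 5 + 17 + 13 + 17 + 11 + 15 = 78.

78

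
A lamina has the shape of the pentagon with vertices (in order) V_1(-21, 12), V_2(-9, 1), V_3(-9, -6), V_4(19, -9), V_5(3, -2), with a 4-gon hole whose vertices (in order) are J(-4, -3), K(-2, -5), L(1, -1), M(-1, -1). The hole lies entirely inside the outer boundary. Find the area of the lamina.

155

Outer boundary:
Apply the surveyor's formula: 2A = Σ (x_i·y_{i+1} − x_{i+1}·y_i), indices taken mod 5.
V_1→V_2: (-21)(1) − (-9)(12) = 87
V_2→V_3: (-9)(-6) − (-9)(1) = 63
V_3→V_4: (-9)(-9) − (19)(-6) = 195
V_4→V_5: (19)(-2) − (3)(-9) = -11
V_5→V_1: (3)(12) − (-21)(-2) = -6
Σ = 328
Area = |Σ|/2 = 164.
Hole:
Apply Gauss's area formula: 2A = Σ (x_i·y_{i+1} − x_{i+1}·y_i), indices taken mod 4.
Σ = (14) + (7) + (-2) + (-1) = 18
Area = |Σ|/2 = 9.
Net area = 164 − 9 = 155.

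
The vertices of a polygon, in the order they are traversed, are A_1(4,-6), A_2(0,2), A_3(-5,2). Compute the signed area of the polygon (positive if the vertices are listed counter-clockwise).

Apply the shoelace formula: 2A = Σ (x_i·y_{i+1} − x_{i+1}·y_i), indices taken mod 3.
Σ = (8) + (10) + (22) = 40
Signed area = Σ/2 = 20 (positive ⇒ counter-clockwise traversal).

20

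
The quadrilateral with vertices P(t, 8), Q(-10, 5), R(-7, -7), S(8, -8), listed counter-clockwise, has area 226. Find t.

7

The doubled signed area Σ (x_i y_{i+1} − x_{i+1} y_i) is linear in t.
With t=0 it equals 361; the coefficient of t is 13 (from the two edges through P).
So 13·t + 361 = 2·226 = 452 ⇒ t = 7.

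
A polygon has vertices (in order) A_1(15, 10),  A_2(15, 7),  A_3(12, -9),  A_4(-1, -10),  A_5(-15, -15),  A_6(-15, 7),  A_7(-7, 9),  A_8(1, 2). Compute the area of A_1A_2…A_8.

493.5

Apply Gauss's area formula: 2A = Σ (x_i·y_{i+1} − x_{i+1}·y_i), indices taken mod 8.
Σ = (-45) + (-219) + (-129) + (-135) + (-330) + (-86) + (-23) + (-20) = -987
Area = |Σ|/2 = 493.5.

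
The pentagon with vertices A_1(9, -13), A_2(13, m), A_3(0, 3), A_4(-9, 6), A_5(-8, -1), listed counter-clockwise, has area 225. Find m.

5

Write out the shoelace sum; only the two edges meeting at A_2 involve m:
2·Area = [(9·m − 13·(-13)) + (13·3 − 0·m)] + 197
       = 9·m + 405 = 450
⇒ m = 5.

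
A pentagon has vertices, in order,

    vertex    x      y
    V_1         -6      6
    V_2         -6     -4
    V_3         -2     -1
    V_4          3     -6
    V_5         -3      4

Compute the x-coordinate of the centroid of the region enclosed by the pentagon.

Apply Gauss's area formula. First the cross-terms c_i = x_i·y_{i+1} − x_{i+1}·y_i:
  60, -2, 15, -6, 6  ⇒  2A = 73, A = 36.5.
Then Σ (x_i + x_{i+1})·c_i = -743, so x̄ = -743 / (6·36.5) = -743/219.

-743/219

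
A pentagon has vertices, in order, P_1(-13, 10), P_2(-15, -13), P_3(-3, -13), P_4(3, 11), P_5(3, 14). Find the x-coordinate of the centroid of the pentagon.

Apply the shoelace (surveyor's) formula. First the cross-terms c_i = x_i·y_{i+1} − x_{i+1}·y_i:
  319, 156, 6, 9, 212  ⇒  2A = 702, A = 351.
Then Σ (x_i + x_{i+1})·c_i = -13806, so x̄ = -13806 / (6·351) = -59/9.

-59/9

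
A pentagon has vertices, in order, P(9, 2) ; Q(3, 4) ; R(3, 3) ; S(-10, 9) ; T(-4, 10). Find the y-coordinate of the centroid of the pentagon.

Apply the shoelace (surveyor's) formula. First the cross-terms c_i = x_i·y_{i+1} − x_{i+1}·y_i:
  30, -3, 57, -64, -98  ⇒  2A = -78, A = -39.
Then Σ (y_i + y_{i+1})·c_i = -1549, so ȳ = -1549 / (6·(-39)) = 1549/234.

1549/234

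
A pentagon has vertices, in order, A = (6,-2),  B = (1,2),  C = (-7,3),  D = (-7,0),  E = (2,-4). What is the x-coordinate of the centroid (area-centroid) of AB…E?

-139/150

Apply the surveyor's formula. First the cross-terms c_i = x_i·y_{i+1} − x_{i+1}·y_i:
  14, 17, 21, 28, 20  ⇒  2A = 100, A = 50.
Then Σ (x_i + x_{i+1})·c_i = -278, so x̄ = -278 / (6·50) = -139/150.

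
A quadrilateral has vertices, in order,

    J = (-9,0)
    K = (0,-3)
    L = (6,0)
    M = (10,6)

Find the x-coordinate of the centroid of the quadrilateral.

11/9

Apply the shoelace formula. First the cross-terms c_i = x_i·y_{i+1} − x_{i+1}·y_i:
  27, 18, 36, 54  ⇒  2A = 135, A = 67.5.
Then Σ (x_i + x_{i+1})·c_i = 495, so x̄ = 495 / (6·67.5) = 11/9.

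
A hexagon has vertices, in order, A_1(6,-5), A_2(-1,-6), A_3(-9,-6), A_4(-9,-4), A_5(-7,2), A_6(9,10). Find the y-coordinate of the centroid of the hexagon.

Apply the shoelace (surveyor's) formula. First the cross-terms c_i = x_i·y_{i+1} − x_{i+1}·y_i:
  -41, -48, -18, -46, -88, -105  ⇒  2A = -346, A = -173.
Then Σ (y_i + y_{i+1})·c_i = -282, so ȳ = -282 / (6·(-173)) = 47/173.

47/173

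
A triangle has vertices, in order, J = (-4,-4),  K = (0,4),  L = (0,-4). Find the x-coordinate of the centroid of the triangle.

-4/3

Apply Gauss's area formula. First the cross-terms c_i = x_i·y_{i+1} − x_{i+1}·y_i:
  -16, 0, -16  ⇒  2A = -32, A = -16.
Then Σ (x_i + x_{i+1})·c_i = 128, so x̄ = 128 / (6·(-16)) = -4/3.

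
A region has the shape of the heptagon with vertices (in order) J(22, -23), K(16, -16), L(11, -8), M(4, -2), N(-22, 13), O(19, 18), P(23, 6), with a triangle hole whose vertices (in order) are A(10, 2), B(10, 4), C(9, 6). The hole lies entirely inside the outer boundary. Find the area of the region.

Outer boundary:
Cross-terms: 16, 48, 10, 8, -643, -300, -661  ⇒  Σ = -1522
Area = |Σ|/2 = 761.
Hole:
Cross-terms: 20, 24, -42  ⇒  Σ = 2
Area = |Σ|/2 = 1.
Net area = 761 − 1 = 760.

760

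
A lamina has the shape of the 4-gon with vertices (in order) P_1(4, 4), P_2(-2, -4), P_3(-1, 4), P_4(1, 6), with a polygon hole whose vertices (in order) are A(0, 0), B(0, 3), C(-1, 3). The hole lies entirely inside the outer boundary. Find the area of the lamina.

Outer boundary:
Apply the surveyor's formula: 2A = Σ (x_i·y_{i+1} − x_{i+1}·y_i), indices taken mod 4.
Σ = (-8) + (-12) + (-10) + (-20) = -50
Area = |Σ|/2 = 25.
Hole:
Apply Gauss's area formula: 2A = Σ (x_i·y_{i+1} − x_{i+1}·y_i), indices taken mod 3.
A→B: (0)(3) − (0)(0) = 0
B→C: (0)(3) − (-1)(3) = 3
C→A: (-1)(0) − (0)(3) = 0
Σ = 3
Area = |Σ|/2 = 1.5.
Net area = 25 − 1.5 = 23.5.

23.5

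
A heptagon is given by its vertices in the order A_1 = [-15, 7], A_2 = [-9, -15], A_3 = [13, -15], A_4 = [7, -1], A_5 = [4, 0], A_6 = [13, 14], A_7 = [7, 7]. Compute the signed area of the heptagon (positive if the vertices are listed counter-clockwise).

Cross-terms: 288, 330, 92, 4, 56, -7, 154  ⇒  Σ = 917
Signed area = Σ/2 = 458.5 (positive ⇒ counter-clockwise traversal).

458.5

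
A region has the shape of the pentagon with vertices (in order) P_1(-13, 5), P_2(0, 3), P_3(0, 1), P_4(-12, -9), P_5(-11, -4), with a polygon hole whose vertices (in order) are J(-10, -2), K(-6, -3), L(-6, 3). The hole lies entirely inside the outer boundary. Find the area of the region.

Outer boundary:
Apply the surveyor's formula: 2A = Σ (x_i·y_{i+1} − x_{i+1}·y_i), indices taken mod 5.
P_1→P_2: (-13)(3) − (0)(5) = -39
P_2→P_3: (0)(1) − (0)(3) = 0
P_3→P_4: (0)(-9) − (-12)(1) = 12
P_4→P_5: (-12)(-4) − (-11)(-9) = -51
P_5→P_1: (-11)(5) − (-13)(-4) = -107
Σ = -185
Area = |Σ|/2 = 92.5.
Hole:
Apply the shoelace formula: 2A = Σ (x_i·y_{i+1} − x_{i+1}·y_i), indices taken mod 3.
Σ = (18) + (-36) + (42) = 24
Area = |Σ|/2 = 12.
Net area = 92.5 − 12 = 80.5.

80.5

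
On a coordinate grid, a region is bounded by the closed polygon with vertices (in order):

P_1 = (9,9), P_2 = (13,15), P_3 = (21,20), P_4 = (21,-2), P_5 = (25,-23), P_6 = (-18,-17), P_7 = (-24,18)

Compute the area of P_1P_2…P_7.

1440.5

Apply the shoelace (surveyor's) formula: 2A = Σ (x_i·y_{i+1} − x_{i+1}·y_i), indices taken mod 7.
P_1→P_2: (9)(15) − (13)(9) = 18
P_2→P_3: (13)(20) − (21)(15) = -55
P_3→P_4: (21)(-2) − (21)(20) = -462
P_4→P_5: (21)(-23) − (25)(-2) = -433
P_5→P_6: (25)(-17) − (-18)(-23) = -839
P_6→P_7: (-18)(18) − (-24)(-17) = -732
P_7→P_1: (-24)(9) − (9)(18) = -378
Σ = -2881
Area = |Σ|/2 = 1440.5.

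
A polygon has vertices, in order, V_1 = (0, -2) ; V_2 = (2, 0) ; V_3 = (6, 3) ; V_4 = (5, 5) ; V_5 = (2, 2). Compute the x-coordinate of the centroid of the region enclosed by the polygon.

71/21

Apply the surveyor's formula. First the cross-terms c_i = x_i·y_{i+1} − x_{i+1}·y_i:
  4, 6, 15, 0, -4  ⇒  2A = 21, A = 10.5.
Then Σ (x_i + x_{i+1})·c_i = 213, so x̄ = 213 / (6·10.5) = 71/21.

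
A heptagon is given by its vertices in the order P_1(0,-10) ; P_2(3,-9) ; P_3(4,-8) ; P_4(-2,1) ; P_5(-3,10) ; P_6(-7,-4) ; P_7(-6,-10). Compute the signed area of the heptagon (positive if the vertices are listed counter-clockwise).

Apply the shoelace formula: 2A = Σ (x_i·y_{i+1} − x_{i+1}·y_i), indices taken mod 7.
Σ = (30) + (12) + (-12) + (-17) + (82) + (46) + (60) = 201
Signed area = Σ/2 = 100.5 (positive ⇒ counter-clockwise traversal).

100.5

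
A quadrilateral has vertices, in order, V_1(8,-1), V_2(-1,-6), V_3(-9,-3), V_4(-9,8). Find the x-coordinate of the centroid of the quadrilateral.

-334/127

Apply the shoelace (surveyor's) formula. First the cross-terms c_i = x_i·y_{i+1} − x_{i+1}·y_i:
  -49, -51, -99, -55  ⇒  2A = -254, A = -127.
Then Σ (x_i + x_{i+1})·c_i = 2004, so x̄ = 2004 / (6·(-127)) = -334/127.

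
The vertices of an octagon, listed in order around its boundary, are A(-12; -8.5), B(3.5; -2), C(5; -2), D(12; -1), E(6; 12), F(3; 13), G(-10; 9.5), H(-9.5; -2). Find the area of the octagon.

296.625

Apply the surveyor's formula: 2A = Σ (x_i·y_{i+1} − x_{i+1}·y_i), indices taken mod 8.
Σ = (53.75) + (3) + (19) + (150) + (42) + (158.5) + (110.25) + (56.75) = 593.25
Area = |Σ|/2 = 296.625.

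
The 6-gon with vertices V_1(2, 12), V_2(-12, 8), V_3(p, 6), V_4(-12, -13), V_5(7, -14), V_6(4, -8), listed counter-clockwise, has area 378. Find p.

-13

The doubled signed area Σ (x_i y_{i+1} − x_{i+1} y_i) is linear in p.
With p=0 it equals 483; the coefficient of p is -21 (from the two edges through V_3).
So -21·p + 483 = 2·378 = 756 ⇒ p = -13.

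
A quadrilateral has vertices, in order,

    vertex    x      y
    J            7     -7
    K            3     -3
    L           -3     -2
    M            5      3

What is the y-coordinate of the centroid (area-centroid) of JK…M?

-10/7

Apply the surveyor's formula. First the cross-terms c_i = x_i·y_{i+1} − x_{i+1}·y_i:
  0, -15, 1, -56  ⇒  2A = -70, A = -35.
Then Σ (y_i + y_{i+1})·c_i = 300, so ȳ = 300 / (6·(-35)) = -10/7.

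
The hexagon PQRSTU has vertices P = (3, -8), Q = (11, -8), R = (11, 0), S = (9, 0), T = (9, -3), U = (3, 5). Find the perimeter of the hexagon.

|PQ| = √((8)² + (0)²) = √64 = 8
|QR| = √((0)² + (8)²) = √64 = 8
|RS| = √((-2)² + (0)²) = √4 = 2
|ST| = √((0)² + (-3)²) = √9 = 3
|TU| = √((-6)² + (8)²) = √100 = 10
|UP| = √((0)² + (-13)²) = √169 = 13
Perimeter = 8 + 8 + 2 + 3 + 10 + 13 = 44.

44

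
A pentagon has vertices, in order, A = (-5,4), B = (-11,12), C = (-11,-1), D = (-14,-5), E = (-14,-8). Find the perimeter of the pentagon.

|AB| = √((-6)² + (8)²) = √100 = 10
|BC| = √((0)² + (-13)²) = √169 = 13
|CD| = √((-3)² + (-4)²) = √25 = 5
|DE| = √((0)² + (-3)²) = √9 = 3
|EA| = √((9)² + (12)²) = √225 = 15
Perimeter = 10 + 13 + 5 + 3 + 15 = 46.

46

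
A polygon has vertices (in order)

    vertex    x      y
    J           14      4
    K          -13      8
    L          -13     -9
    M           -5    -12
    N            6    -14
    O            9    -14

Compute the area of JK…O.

456

Apply the surveyor's formula: 2A = Σ (x_i·y_{i+1} − x_{i+1}·y_i), indices taken mod 6.
Σ = (164) + (221) + (111) + (142) + (42) + (232) = 912
Area = |Σ|/2 = 456.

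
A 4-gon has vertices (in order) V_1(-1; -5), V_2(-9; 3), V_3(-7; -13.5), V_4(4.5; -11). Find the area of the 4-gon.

V_1→V_2: (-1)(3) − (-9)(-5) = -48
V_2→V_3: (-9)(-13.5) − (-7)(3) = 142.5
V_3→V_4: (-7)(-11) − (4.5)(-13.5) = 137.75
V_4→V_1: (4.5)(-5) − (-1)(-11) = -33.5
Σ = 198.75
Area = |Σ|/2 = 99.375.

99.375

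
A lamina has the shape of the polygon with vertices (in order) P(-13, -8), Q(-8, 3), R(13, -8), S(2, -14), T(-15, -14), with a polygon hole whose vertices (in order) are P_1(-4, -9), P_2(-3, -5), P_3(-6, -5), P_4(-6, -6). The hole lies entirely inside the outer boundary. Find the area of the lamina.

265

Outer boundary:
Apply the shoelace formula: 2A = Σ (x_i·y_{i+1} − x_{i+1}·y_i), indices taken mod 5.
P→Q: (-13)(3) − (-8)(-8) = -103
Q→R: (-8)(-8) − (13)(3) = 25
R→S: (13)(-14) − (2)(-8) = -166
S→T: (2)(-14) − (-15)(-14) = -238
T→P: (-15)(-8) − (-13)(-14) = -62
Σ = -544
Area = |Σ|/2 = 272.
Hole:
Apply Gauss's area formula: 2A = Σ (x_i·y_{i+1} − x_{i+1}·y_i), indices taken mod 4.
Σ = (-7) + (-15) + (6) + (30) = 14
Area = |Σ|/2 = 7.
Net area = 272 − 7 = 265.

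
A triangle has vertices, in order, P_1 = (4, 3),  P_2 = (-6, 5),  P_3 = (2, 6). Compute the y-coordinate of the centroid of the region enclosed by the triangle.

Apply the surveyor's formula. First the cross-terms c_i = x_i·y_{i+1} − x_{i+1}·y_i:
  38, -46, -18  ⇒  2A = -26, A = -13.
Then Σ (y_i + y_{i+1})·c_i = -364, so ȳ = -364 / (6·(-13)) = 14/3.

14/3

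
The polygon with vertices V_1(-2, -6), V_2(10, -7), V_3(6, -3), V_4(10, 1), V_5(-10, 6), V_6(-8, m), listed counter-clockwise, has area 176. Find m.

-8

The doubled signed area Σ (x_i y_{i+1} − x_{i+1} y_i) is linear in m.
With m=0 it equals 288; the coefficient of m is -8 (from the two edges through V_6).
So -8·m + 288 = 2·176 = 352 ⇒ m = -8.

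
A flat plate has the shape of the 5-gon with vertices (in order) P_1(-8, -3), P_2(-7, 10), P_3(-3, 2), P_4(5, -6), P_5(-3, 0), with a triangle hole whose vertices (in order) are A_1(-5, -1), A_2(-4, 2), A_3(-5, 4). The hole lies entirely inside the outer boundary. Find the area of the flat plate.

Outer boundary:
Σ = (-101) + (16) + (8) + (-18) + (9) = -86
Area = |Σ|/2 = 43.
Hole:
Apply the shoelace formula: 2A = Σ (x_i·y_{i+1} − x_{i+1}·y_i), indices taken mod 3.
Σ = (-14) + (-6) + (25) = 5
Area = |Σ|/2 = 2.5.
Net area = 43 − 2.5 = 40.5.

40.5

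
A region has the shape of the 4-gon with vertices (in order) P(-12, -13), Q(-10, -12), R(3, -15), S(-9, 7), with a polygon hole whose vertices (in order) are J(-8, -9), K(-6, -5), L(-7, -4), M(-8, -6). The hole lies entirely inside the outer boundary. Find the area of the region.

Outer boundary:
Apply the surveyor's formula: 2A = Σ (x_i·y_{i+1} − x_{i+1}·y_i), indices taken mod 4.
Σ = (14) + (186) + (-114) + (201) = 287
Area = |Σ|/2 = 143.5.
Hole:
Apply the surveyor's formula: 2A = Σ (x_i·y_{i+1} − x_{i+1}·y_i), indices taken mod 4.
Σ = (-14) + (-11) + (10) + (24) = 9
Area = |Σ|/2 = 4.5.
Net area = 143.5 − 4.5 = 139.

139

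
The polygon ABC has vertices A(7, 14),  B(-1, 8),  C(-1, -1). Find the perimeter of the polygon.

|AB| = √((-8)² + (-6)²) = √100 = 10
|BC| = √((0)² + (-9)²) = √81 = 9
|CA| = √((8)² + (15)²) = √289 = 17
Perimeter = 10 + 9 + 17 = 36.

36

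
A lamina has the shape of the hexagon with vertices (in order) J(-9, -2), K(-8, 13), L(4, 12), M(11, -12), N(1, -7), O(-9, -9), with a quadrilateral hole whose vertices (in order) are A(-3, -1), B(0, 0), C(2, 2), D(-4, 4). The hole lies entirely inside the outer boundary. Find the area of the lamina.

Outer boundary:
Apply the shoelace (surveyor's) formula: 2A = Σ (x_i·y_{i+1} − x_{i+1}·y_i), indices taken mod 6.
Σ = (-133) + (-148) + (-180) + (-65) + (-72) + (-63) = -661
Area = |Σ|/2 = 330.5.
Hole:
Apply the surveyor's formula: 2A = Σ (x_i·y_{i+1} − x_{i+1}·y_i), indices taken mod 4.
A→B: (-3)(0) − (0)(-1) = 0
B→C: (0)(2) − (2)(0) = 0
C→D: (2)(4) − (-4)(2) = 16
D→A: (-4)(-1) − (-3)(4) = 16
Σ = 32
Area = |Σ|/2 = 16.
Net area = 330.5 − 16 = 314.5.

314.5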